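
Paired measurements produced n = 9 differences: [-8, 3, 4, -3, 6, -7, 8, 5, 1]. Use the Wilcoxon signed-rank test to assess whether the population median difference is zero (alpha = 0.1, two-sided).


Step 1: Drop any zero differences (none here) and take |d_i|.
|d| = [8, 3, 4, 3, 6, 7, 8, 5, 1]
Step 2: Midrank |d_i| (ties get averaged ranks).
ranks: |8|->8.5, |3|->2.5, |4|->4, |3|->2.5, |6|->6, |7|->7, |8|->8.5, |5|->5, |1|->1
Step 3: Attach original signs; sum ranks with positive sign and with negative sign.
W+ = 2.5 + 4 + 6 + 8.5 + 5 + 1 = 27
W- = 8.5 + 2.5 + 7 = 18
(Check: W+ + W- = 45 should equal n(n+1)/2 = 45.)
Step 4: Test statistic W = min(W+, W-) = 18.
Step 5: Ties in |d|, so use the tie-corrected normal approximation.
        E[W] = n(n+1)/4 = 9*10/4 = 22.5.
        Tie groups: |d|=3 (t=2), |d|=8 (t=2); sum(t^3 - t) = 12.
        Var[W] = n(n+1)(2n+1)/24 - sum(t^3-t)/48 = 1710/24 - 12/48 = 71.
        z = (W - E[W]) / sqrt(Var[W]) = (18 - 22.5) / 8.4261 = -0.5341.
        Two-sided p = 2*Phi(z) = 0.593306.
Step 6: alpha = 0.1. fail to reject H0.

W+ = 27, W- = 18, W = min = 18, p = 0.593306, fail to reject H0.


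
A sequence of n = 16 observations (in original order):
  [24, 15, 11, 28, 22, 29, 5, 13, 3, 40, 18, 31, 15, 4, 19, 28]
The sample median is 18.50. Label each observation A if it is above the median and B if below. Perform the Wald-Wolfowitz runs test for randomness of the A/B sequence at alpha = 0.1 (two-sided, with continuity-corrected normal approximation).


Step 1: Compute median = 18.50; label A = above, B = below.
Labels in order: ABBAAABBBABABBAA  (n_A = 8, n_B = 8)
Step 2: Count runs R = 9.
Step 3: Under H0 (random ordering), E[R] = 2*n_A*n_B/(n_A+n_B) + 1 = 2*8*8/16 + 1 = 9.0000.
        Var[R] = 2*n_A*n_B*(2*n_A*n_B - n_A - n_B) / ((n_A+n_B)^2 * (n_A+n_B-1)) = 14336/3840 = 3.7333.
        SD[R] = 1.9322.
Step 4: R = E[R], so z = 0 with no continuity correction.
Step 5: Two-sided p-value via normal approximation = 2*(1 - Phi(|z|)) = 1.000000.
Step 6: alpha = 0.1. fail to reject H0.

R = 9, z = 0.0000, p = 1.000000, fail to reject H0.


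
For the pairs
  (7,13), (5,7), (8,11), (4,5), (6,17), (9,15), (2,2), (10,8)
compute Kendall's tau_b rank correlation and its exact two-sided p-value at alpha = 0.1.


Step 1: Enumerate the 28 unordered pairs (i,j) with i<j and classify each by sign(x_j-x_i) * sign(y_j-y_i).
  (1,2):dx=-2,dy=-6->C; (1,3):dx=+1,dy=-2->D; (1,4):dx=-3,dy=-8->C; (1,5):dx=-1,dy=+4->D
  (1,6):dx=+2,dy=+2->C; (1,7):dx=-5,dy=-11->C; (1,8):dx=+3,dy=-5->D; (2,3):dx=+3,dy=+4->C
  (2,4):dx=-1,dy=-2->C; (2,5):dx=+1,dy=+10->C; (2,6):dx=+4,dy=+8->C; (2,7):dx=-3,dy=-5->C
  (2,8):dx=+5,dy=+1->C; (3,4):dx=-4,dy=-6->C; (3,5):dx=-2,dy=+6->D; (3,6):dx=+1,dy=+4->C
  (3,7):dx=-6,dy=-9->C; (3,8):dx=+2,dy=-3->D; (4,5):dx=+2,dy=+12->C; (4,6):dx=+5,dy=+10->C
  (4,7):dx=-2,dy=-3->C; (4,8):dx=+6,dy=+3->C; (5,6):dx=+3,dy=-2->D; (5,7):dx=-4,dy=-15->C
  (5,8):dx=+4,dy=-9->D; (6,7):dx=-7,dy=-13->C; (6,8):dx=+1,dy=-7->D; (7,8):dx=+8,dy=+6->C
Step 2: C = 20, D = 8, total pairs = 28.
Step 3: tau = (C - D)/(n(n-1)/2) = (20 - 8)/28 = 0.428571.
Step 4: Exact two-sided p-value (enumerate n! = 40320 permutations of y under H0): p = 0.178869.
Step 5: alpha = 0.1. fail to reject H0.

tau_b = 0.4286 (C=20, D=8), p = 0.178869, fail to reject H0.


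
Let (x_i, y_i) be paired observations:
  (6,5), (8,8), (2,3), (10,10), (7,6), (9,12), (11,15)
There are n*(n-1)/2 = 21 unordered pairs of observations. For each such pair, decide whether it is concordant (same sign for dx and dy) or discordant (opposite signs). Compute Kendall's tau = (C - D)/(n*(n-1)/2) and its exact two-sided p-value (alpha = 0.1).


Step 1: Enumerate the 21 unordered pairs (i,j) with i<j and classify each by sign(x_j-x_i) * sign(y_j-y_i).
  (1,2):dx=+2,dy=+3->C; (1,3):dx=-4,dy=-2->C; (1,4):dx=+4,dy=+5->C; (1,5):dx=+1,dy=+1->C
  (1,6):dx=+3,dy=+7->C; (1,7):dx=+5,dy=+10->C; (2,3):dx=-6,dy=-5->C; (2,4):dx=+2,dy=+2->C
  (2,5):dx=-1,dy=-2->C; (2,6):dx=+1,dy=+4->C; (2,7):dx=+3,dy=+7->C; (3,4):dx=+8,dy=+7->C
  (3,5):dx=+5,dy=+3->C; (3,6):dx=+7,dy=+9->C; (3,7):dx=+9,dy=+12->C; (4,5):dx=-3,dy=-4->C
  (4,6):dx=-1,dy=+2->D; (4,7):dx=+1,dy=+5->C; (5,6):dx=+2,dy=+6->C; (5,7):dx=+4,dy=+9->C
  (6,7):dx=+2,dy=+3->C
Step 2: C = 20, D = 1, total pairs = 21.
Step 3: tau = (C - D)/(n(n-1)/2) = (20 - 1)/21 = 0.904762.
Step 4: Exact two-sided p-value (enumerate n! = 5040 permutations of y under H0): p = 0.002778.
Step 5: alpha = 0.1. reject H0.

tau_b = 0.9048 (C=20, D=1), p = 0.002778, reject H0.


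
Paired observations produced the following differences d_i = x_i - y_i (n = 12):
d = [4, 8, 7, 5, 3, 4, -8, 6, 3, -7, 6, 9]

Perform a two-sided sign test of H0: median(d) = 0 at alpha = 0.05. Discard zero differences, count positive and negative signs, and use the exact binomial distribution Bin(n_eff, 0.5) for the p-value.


Step 1: Discard zero differences. Original n = 12; n_eff = number of nonzero differences = 12.
Nonzero differences (with sign): +4, +8, +7, +5, +3, +4, -8, +6, +3, -7, +6, +9
Step 2: Count signs: positive = 10, negative = 2.
Step 3: Under H0: P(positive) = 0.5, so the number of positives S ~ Bin(12, 0.5).
Step 4: Two-sided exact p-value = sum of Bin(12,0.5) probabilities at or below the observed probability = 0.038574.
Step 5: alpha = 0.05. reject H0.

n_eff = 12, pos = 10, neg = 2, p = 0.038574, reject H0.


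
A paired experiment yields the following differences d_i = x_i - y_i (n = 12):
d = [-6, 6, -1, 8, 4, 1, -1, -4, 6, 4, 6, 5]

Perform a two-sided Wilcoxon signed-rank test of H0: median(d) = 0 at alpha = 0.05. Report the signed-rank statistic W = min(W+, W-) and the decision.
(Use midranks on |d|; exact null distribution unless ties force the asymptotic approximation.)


Step 1: Drop any zero differences (none here) and take |d_i|.
|d| = [6, 6, 1, 8, 4, 1, 1, 4, 6, 4, 6, 5]
Step 2: Midrank |d_i| (ties get averaged ranks).
ranks: |6|->9.5, |6|->9.5, |1|->2, |8|->12, |4|->5, |1|->2, |1|->2, |4|->5, |6|->9.5, |4|->5, |6|->9.5, |5|->7
Step 3: Attach original signs; sum ranks with positive sign and with negative sign.
W+ = 9.5 + 12 + 5 + 2 + 9.5 + 5 + 9.5 + 7 = 59.5
W- = 9.5 + 2 + 2 + 5 = 18.5
(Check: W+ + W- = 78 should equal n(n+1)/2 = 78.)
Step 4: Test statistic W = min(W+, W-) = 18.5.
Step 5: Ties in |d|, so use the tie-corrected normal approximation.
        E[W] = n(n+1)/4 = 12*13/4 = 39.
        Tie groups: |d|=1 (t=3), |d|=4 (t=3), |d|=6 (t=4); sum(t^3 - t) = 108.
        Var[W] = n(n+1)(2n+1)/24 - sum(t^3-t)/48 = 3900/24 - 108/48 = 160.25.
        z = (W - E[W]) / sqrt(Var[W]) = (18.5 - 39) / 12.6590 = -1.6194.
        Two-sided p = 2*Phi(z) = 0.105361.
Step 6: alpha = 0.05. fail to reject H0.

W+ = 59.5, W- = 18.5, W = min = 18.5, p = 0.105361, fail to reject H0.


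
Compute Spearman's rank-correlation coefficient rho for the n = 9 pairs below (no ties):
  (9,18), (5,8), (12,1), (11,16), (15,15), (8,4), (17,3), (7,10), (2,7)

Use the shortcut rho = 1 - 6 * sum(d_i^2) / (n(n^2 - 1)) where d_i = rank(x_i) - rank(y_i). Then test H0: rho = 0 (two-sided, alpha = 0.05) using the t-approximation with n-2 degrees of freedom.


Step 1: Rank x and y separately (midranks; no ties here).
rank(x): 9->5, 5->2, 12->7, 11->6, 15->8, 8->4, 17->9, 7->3, 2->1
rank(y): 18->9, 8->5, 1->1, 16->8, 15->7, 4->3, 3->2, 10->6, 7->4
Step 2: d_i = R_x(i) - R_y(i); compute d_i^2.
  (5-9)^2=16, (2-5)^2=9, (7-1)^2=36, (6-8)^2=4, (8-7)^2=1, (4-3)^2=1, (9-2)^2=49, (3-6)^2=9, (1-4)^2=9
sum(d^2) = 134.
Step 3: rho = 1 - 6*134 / (9*(9^2 - 1)) = 1 - 804/720 = -0.116667.
Step 4: Under H0, t = rho * sqrt((n-2)/(1-rho^2)) = -0.3108 ~ t(7).
Step 5: Two-sided p-value from the t-distribution with 7 df = 0.765008.
Step 6: alpha = 0.05. fail to reject H0.

rho = -0.1167, p = 0.765008, fail to reject H0 at alpha = 0.05.


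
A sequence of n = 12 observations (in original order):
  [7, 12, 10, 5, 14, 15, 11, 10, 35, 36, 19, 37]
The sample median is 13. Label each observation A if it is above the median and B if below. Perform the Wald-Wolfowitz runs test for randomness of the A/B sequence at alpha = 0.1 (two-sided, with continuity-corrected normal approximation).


Step 1: Compute median = 13; label A = above, B = below.
Labels in order: BBBBAABBAAAA  (n_A = 6, n_B = 6)
Step 2: Count runs R = 4.
Step 3: Under H0 (random ordering), E[R] = 2*n_A*n_B/(n_A+n_B) + 1 = 2*6*6/12 + 1 = 7.0000.
        Var[R] = 2*n_A*n_B*(2*n_A*n_B - n_A - n_B) / ((n_A+n_B)^2 * (n_A+n_B-1)) = 4320/1584 = 2.7273.
        SD[R] = 1.6514.
Step 4: Continuity-corrected z = (R + 0.5 - E[R]) / SD[R] = (4 + 0.5 - 7.0000) / 1.6514 = -1.5138.
Step 5: Two-sided p-value via normal approximation = 2*(1 - Phi(|z|)) = 0.130070.
Step 6: alpha = 0.1. fail to reject H0.

R = 4, z = -1.5138, p = 0.130070, fail to reject H0.


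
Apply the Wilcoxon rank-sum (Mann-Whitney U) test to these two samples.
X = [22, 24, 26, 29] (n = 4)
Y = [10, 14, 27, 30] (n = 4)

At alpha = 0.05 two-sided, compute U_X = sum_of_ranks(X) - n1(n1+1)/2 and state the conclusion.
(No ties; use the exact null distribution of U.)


Step 1: Combine and sort all 8 observations; assign midranks.
sorted (value, group): (10,Y), (14,Y), (22,X), (24,X), (26,X), (27,Y), (29,X), (30,Y)
ranks: 10->1, 14->2, 22->3, 24->4, 26->5, 27->6, 29->7, 30->8
Step 2: Rank sum for X: R1 = 3 + 4 + 5 + 7 = 19.
Step 3: U_X = R1 - n1(n1+1)/2 = 19 - 4*5/2 = 19 - 10 = 9.
       U_Y = n1*n2 - U_X = 16 - 9 = 7.
Step 4: No ties, so the exact null distribution of U (based on enumerating the C(8,4) = 70 equally likely rank assignments) gives the two-sided p-value.
Step 5: p-value = 0.885714; compare to alpha = 0.05. fail to reject H0.

U_X = 9, p = 0.885714, fail to reject H0 at alpha = 0.05.


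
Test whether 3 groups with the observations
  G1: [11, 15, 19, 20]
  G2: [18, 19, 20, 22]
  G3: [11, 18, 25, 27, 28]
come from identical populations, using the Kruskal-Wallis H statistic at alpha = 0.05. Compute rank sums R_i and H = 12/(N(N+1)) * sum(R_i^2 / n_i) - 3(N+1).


Step 1: Combine all N = 13 observations and assign midranks.
sorted (value, group, rank): (11,G1,1.5), (11,G3,1.5), (15,G1,3), (18,G2,4.5), (18,G3,4.5), (19,G1,6.5), (19,G2,6.5), (20,G1,8.5), (20,G2,8.5), (22,G2,10), (25,G3,11), (27,G3,12), (28,G3,13)
Step 2: Sum ranks within each group.
R_1 = 19.5 (n_1 = 4)
R_2 = 29.5 (n_2 = 4)
R_3 = 42 (n_3 = 5)
Step 3: H = 12/(N(N+1)) * sum(R_i^2/n_i) - 3(N+1)
     = 12/(13*14) * (19.5^2/4 + 29.5^2/4 + 42^2/5) - 3*14
     = 0.065934 * 665.425 - 42
     = 1.874176.
Step 4: Ties present; correction factor C = 1 - 24/(13^3 - 13) = 0.989011. Corrected H = 1.874176 / 0.989011 = 1.895000.
Step 5: Under H0, H ~ chi^2(2); p-value = 0.387709.
Step 6: alpha = 0.05. fail to reject H0.

H = 1.8950, df = 2, p = 0.387709, fail to reject H0.


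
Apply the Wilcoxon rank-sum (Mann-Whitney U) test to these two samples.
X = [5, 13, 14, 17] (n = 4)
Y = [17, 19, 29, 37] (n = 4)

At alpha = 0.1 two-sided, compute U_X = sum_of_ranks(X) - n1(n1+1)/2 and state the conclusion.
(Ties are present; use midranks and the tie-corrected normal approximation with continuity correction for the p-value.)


Step 1: Combine and sort all 8 observations; assign midranks.
sorted (value, group): (5,X), (13,X), (14,X), (17,X), (17,Y), (19,Y), (29,Y), (37,Y)
ranks: 5->1, 13->2, 14->3, 17->4.5, 17->4.5, 19->6, 29->7, 37->8
Step 2: Rank sum for X: R1 = 1 + 2 + 3 + 4.5 = 10.5.
Step 3: U_X = R1 - n1(n1+1)/2 = 10.5 - 4*5/2 = 10.5 - 10 = 0.5.
       U_Y = n1*n2 - U_X = 16 - 0.5 = 15.5.
Step 4: Ties are present, so use the tie-corrected normal approximation (with continuity correction) for the p-value.
Step 5: p-value = 0.042066; compare to alpha = 0.1. reject H0.

U_X = 0.5, p = 0.042066, reject H0 at alpha = 0.1.


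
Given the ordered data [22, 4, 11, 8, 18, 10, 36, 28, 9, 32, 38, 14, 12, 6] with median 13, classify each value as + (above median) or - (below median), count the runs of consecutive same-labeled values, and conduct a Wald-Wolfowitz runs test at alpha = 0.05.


Step 1: Compute median = 13; label A = above, B = below.
Labels in order: ABBBABAABAAABB  (n_A = 7, n_B = 7)
Step 2: Count runs R = 8.
Step 3: Under H0 (random ordering), E[R] = 2*n_A*n_B/(n_A+n_B) + 1 = 2*7*7/14 + 1 = 8.0000.
        Var[R] = 2*n_A*n_B*(2*n_A*n_B - n_A - n_B) / ((n_A+n_B)^2 * (n_A+n_B-1)) = 8232/2548 = 3.2308.
        SD[R] = 1.7974.
Step 4: R = E[R], so z = 0 with no continuity correction.
Step 5: Two-sided p-value via normal approximation = 2*(1 - Phi(|z|)) = 1.000000.
Step 6: alpha = 0.05. fail to reject H0.

R = 8, z = 0.0000, p = 1.000000, fail to reject H0.


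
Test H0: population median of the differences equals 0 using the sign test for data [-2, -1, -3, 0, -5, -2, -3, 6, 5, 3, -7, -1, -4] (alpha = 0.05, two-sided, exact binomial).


Step 1: Discard zero differences. Original n = 13; n_eff = number of nonzero differences = 12.
Nonzero differences (with sign): -2, -1, -3, -5, -2, -3, +6, +5, +3, -7, -1, -4
Step 2: Count signs: positive = 3, negative = 9.
Step 3: Under H0: P(positive) = 0.5, so the number of positives S ~ Bin(12, 0.5).
Step 4: Two-sided exact p-value = sum of Bin(12,0.5) probabilities at or below the observed probability = 0.145996.
Step 5: alpha = 0.05. fail to reject H0.

n_eff = 12, pos = 3, neg = 9, p = 0.145996, fail to reject H0.


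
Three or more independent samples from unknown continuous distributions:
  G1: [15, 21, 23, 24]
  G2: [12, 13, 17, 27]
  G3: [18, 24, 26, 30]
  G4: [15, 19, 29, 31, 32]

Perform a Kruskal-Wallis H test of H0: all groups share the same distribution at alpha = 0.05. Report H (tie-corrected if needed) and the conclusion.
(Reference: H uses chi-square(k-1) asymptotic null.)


Step 1: Combine all N = 17 observations and assign midranks.
sorted (value, group, rank): (12,G2,1), (13,G2,2), (15,G1,3.5), (15,G4,3.5), (17,G2,5), (18,G3,6), (19,G4,7), (21,G1,8), (23,G1,9), (24,G1,10.5), (24,G3,10.5), (26,G3,12), (27,G2,13), (29,G4,14), (30,G3,15), (31,G4,16), (32,G4,17)
Step 2: Sum ranks within each group.
R_1 = 31 (n_1 = 4)
R_2 = 21 (n_2 = 4)
R_3 = 43.5 (n_3 = 4)
R_4 = 57.5 (n_4 = 5)
Step 3: H = 12/(N(N+1)) * sum(R_i^2/n_i) - 3(N+1)
     = 12/(17*18) * (31^2/4 + 21^2/4 + 43.5^2/4 + 57.5^2/5) - 3*18
     = 0.039216 * 1484.81 - 54
     = 4.227941.
Step 4: Ties present; correction factor C = 1 - 12/(17^3 - 17) = 0.997549. Corrected H = 4.227941 / 0.997549 = 4.238329.
Step 5: Under H0, H ~ chi^2(3); p-value = 0.236852.
Step 6: alpha = 0.05. fail to reject H0.

H = 4.2383, df = 3, p = 0.236852, fail to reject H0.


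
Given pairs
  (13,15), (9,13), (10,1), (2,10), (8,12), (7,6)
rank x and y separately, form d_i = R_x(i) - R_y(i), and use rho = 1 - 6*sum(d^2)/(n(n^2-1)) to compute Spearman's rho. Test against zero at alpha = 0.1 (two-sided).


Step 1: Rank x and y separately (midranks; no ties here).
rank(x): 13->6, 9->4, 10->5, 2->1, 8->3, 7->2
rank(y): 15->6, 13->5, 1->1, 10->3, 12->4, 6->2
Step 2: d_i = R_x(i) - R_y(i); compute d_i^2.
  (6-6)^2=0, (4-5)^2=1, (5-1)^2=16, (1-3)^2=4, (3-4)^2=1, (2-2)^2=0
sum(d^2) = 22.
Step 3: rho = 1 - 6*22 / (6*(6^2 - 1)) = 1 - 132/210 = 0.371429.
Step 4: Under H0, t = rho * sqrt((n-2)/(1-rho^2)) = 0.8001 ~ t(4).
Step 5: Two-sided p-value from the t-distribution with 4 df = 0.468478.
Step 6: alpha = 0.1. fail to reject H0.

rho = 0.3714, p = 0.468478, fail to reject H0 at alpha = 0.1.


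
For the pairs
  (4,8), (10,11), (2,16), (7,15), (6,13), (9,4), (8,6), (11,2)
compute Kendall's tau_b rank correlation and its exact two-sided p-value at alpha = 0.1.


Step 1: Enumerate the 28 unordered pairs (i,j) with i<j and classify each by sign(x_j-x_i) * sign(y_j-y_i).
  (1,2):dx=+6,dy=+3->C; (1,3):dx=-2,dy=+8->D; (1,4):dx=+3,dy=+7->C; (1,5):dx=+2,dy=+5->C
  (1,6):dx=+5,dy=-4->D; (1,7):dx=+4,dy=-2->D; (1,8):dx=+7,dy=-6->D; (2,3):dx=-8,dy=+5->D
  (2,4):dx=-3,dy=+4->D; (2,5):dx=-4,dy=+2->D; (2,6):dx=-1,dy=-7->C; (2,7):dx=-2,dy=-5->C
  (2,8):dx=+1,dy=-9->D; (3,4):dx=+5,dy=-1->D; (3,5):dx=+4,dy=-3->D; (3,6):dx=+7,dy=-12->D
  (3,7):dx=+6,dy=-10->D; (3,8):dx=+9,dy=-14->D; (4,5):dx=-1,dy=-2->C; (4,6):dx=+2,dy=-11->D
  (4,7):dx=+1,dy=-9->D; (4,8):dx=+4,dy=-13->D; (5,6):dx=+3,dy=-9->D; (5,7):dx=+2,dy=-7->D
  (5,8):dx=+5,dy=-11->D; (6,7):dx=-1,dy=+2->D; (6,8):dx=+2,dy=-2->D; (7,8):dx=+3,dy=-4->D
Step 2: C = 6, D = 22, total pairs = 28.
Step 3: tau = (C - D)/(n(n-1)/2) = (6 - 22)/28 = -0.571429.
Step 4: Exact two-sided p-value (enumerate n! = 40320 permutations of y under H0): p = 0.061012.
Step 5: alpha = 0.1. reject H0.

tau_b = -0.5714 (C=6, D=22), p = 0.061012, reject H0.


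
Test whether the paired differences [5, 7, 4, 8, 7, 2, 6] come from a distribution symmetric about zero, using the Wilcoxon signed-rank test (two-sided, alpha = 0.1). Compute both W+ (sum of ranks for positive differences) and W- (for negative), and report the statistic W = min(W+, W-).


Step 1: Drop any zero differences (none here) and take |d_i|.
|d| = [5, 7, 4, 8, 7, 2, 6]
Step 2: Midrank |d_i| (ties get averaged ranks).
ranks: |5|->3, |7|->5.5, |4|->2, |8|->7, |7|->5.5, |2|->1, |6|->4
Step 3: Attach original signs; sum ranks with positive sign and with negative sign.
W+ = 3 + 5.5 + 2 + 7 + 5.5 + 1 + 4 = 28
W- = 0 = 0
(Check: W+ + W- = 28 should equal n(n+1)/2 = 28.)
Step 4: Test statistic W = min(W+, W-) = 0.
Step 5: Ties in |d|, so use the tie-corrected normal approximation.
        E[W] = n(n+1)/4 = 7*8/4 = 14.
        Tie groups: |d|=7 (t=2); sum(t^3 - t) = 6.
        Var[W] = n(n+1)(2n+1)/24 - sum(t^3-t)/48 = 840/24 - 6/48 = 34.875.
        z = (W - E[W]) / sqrt(Var[W]) = (0 - 14) / 5.9055 = -2.3707.
        Two-sided p = 2*Phi(z) = 0.017756.
Step 6: alpha = 0.1. reject H0.

W+ = 28, W- = 0, W = min = 0, p = 0.017756, reject H0.


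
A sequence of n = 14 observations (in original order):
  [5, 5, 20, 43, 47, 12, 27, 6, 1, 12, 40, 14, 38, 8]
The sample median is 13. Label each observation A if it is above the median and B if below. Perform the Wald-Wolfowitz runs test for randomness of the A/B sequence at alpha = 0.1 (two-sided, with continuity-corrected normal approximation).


Step 1: Compute median = 13; label A = above, B = below.
Labels in order: BBAAABABBBAAAB  (n_A = 7, n_B = 7)
Step 2: Count runs R = 7.
Step 3: Under H0 (random ordering), E[R] = 2*n_A*n_B/(n_A+n_B) + 1 = 2*7*7/14 + 1 = 8.0000.
        Var[R] = 2*n_A*n_B*(2*n_A*n_B - n_A - n_B) / ((n_A+n_B)^2 * (n_A+n_B-1)) = 8232/2548 = 3.2308.
        SD[R] = 1.7974.
Step 4: Continuity-corrected z = (R + 0.5 - E[R]) / SD[R] = (7 + 0.5 - 8.0000) / 1.7974 = -0.2782.
Step 5: Two-sided p-value via normal approximation = 2*(1 - Phi(|z|)) = 0.780879.
Step 6: alpha = 0.1. fail to reject H0.

R = 7, z = -0.2782, p = 0.780879, fail to reject H0.


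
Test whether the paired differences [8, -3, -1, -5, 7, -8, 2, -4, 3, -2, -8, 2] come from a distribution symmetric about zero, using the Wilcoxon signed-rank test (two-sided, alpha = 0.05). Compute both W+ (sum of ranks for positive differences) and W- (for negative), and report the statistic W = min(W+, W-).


Step 1: Drop any zero differences (none here) and take |d_i|.
|d| = [8, 3, 1, 5, 7, 8, 2, 4, 3, 2, 8, 2]
Step 2: Midrank |d_i| (ties get averaged ranks).
ranks: |8|->11, |3|->5.5, |1|->1, |5|->8, |7|->9, |8|->11, |2|->3, |4|->7, |3|->5.5, |2|->3, |8|->11, |2|->3
Step 3: Attach original signs; sum ranks with positive sign and with negative sign.
W+ = 11 + 9 + 3 + 5.5 + 3 = 31.5
W- = 5.5 + 1 + 8 + 11 + 7 + 3 + 11 = 46.5
(Check: W+ + W- = 78 should equal n(n+1)/2 = 78.)
Step 4: Test statistic W = min(W+, W-) = 31.5.
Step 5: Ties in |d|, so use the tie-corrected normal approximation.
        E[W] = n(n+1)/4 = 12*13/4 = 39.
        Tie groups: |d|=2 (t=3), |d|=3 (t=2), |d|=8 (t=3); sum(t^3 - t) = 54.
        Var[W] = n(n+1)(2n+1)/24 - sum(t^3-t)/48 = 3900/24 - 54/48 = 161.375.
        z = (W - E[W]) / sqrt(Var[W]) = (31.5 - 39) / 12.7033 = -0.5904.
        Two-sided p = 2*Phi(z) = 0.554925.
Step 6: alpha = 0.05. fail to reject H0.

W+ = 31.5, W- = 46.5, W = min = 31.5, p = 0.554925, fail to reject H0.


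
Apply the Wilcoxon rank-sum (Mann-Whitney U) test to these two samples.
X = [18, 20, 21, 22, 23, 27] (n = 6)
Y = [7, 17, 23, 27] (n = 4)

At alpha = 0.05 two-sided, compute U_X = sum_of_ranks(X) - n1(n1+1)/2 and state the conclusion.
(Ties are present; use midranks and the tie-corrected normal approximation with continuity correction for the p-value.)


Step 1: Combine and sort all 10 observations; assign midranks.
sorted (value, group): (7,Y), (17,Y), (18,X), (20,X), (21,X), (22,X), (23,X), (23,Y), (27,X), (27,Y)
ranks: 7->1, 17->2, 18->3, 20->4, 21->5, 22->6, 23->7.5, 23->7.5, 27->9.5, 27->9.5
Step 2: Rank sum for X: R1 = 3 + 4 + 5 + 6 + 7.5 + 9.5 = 35.
Step 3: U_X = R1 - n1(n1+1)/2 = 35 - 6*7/2 = 35 - 21 = 14.
       U_Y = n1*n2 - U_X = 24 - 14 = 10.
Step 4: Ties are present, so use the tie-corrected normal approximation (with continuity correction) for the p-value.
Step 5: p-value = 0.747637; compare to alpha = 0.05. fail to reject H0.

U_X = 14, p = 0.747637, fail to reject H0 at alpha = 0.05.


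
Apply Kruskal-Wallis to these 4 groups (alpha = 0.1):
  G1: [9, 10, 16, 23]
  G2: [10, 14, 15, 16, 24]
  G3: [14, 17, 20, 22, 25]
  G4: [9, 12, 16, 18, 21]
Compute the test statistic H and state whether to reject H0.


Step 1: Combine all N = 19 observations and assign midranks.
sorted (value, group, rank): (9,G1,1.5), (9,G4,1.5), (10,G1,3.5), (10,G2,3.5), (12,G4,5), (14,G2,6.5), (14,G3,6.5), (15,G2,8), (16,G1,10), (16,G2,10), (16,G4,10), (17,G3,12), (18,G4,13), (20,G3,14), (21,G4,15), (22,G3,16), (23,G1,17), (24,G2,18), (25,G3,19)
Step 2: Sum ranks within each group.
R_1 = 32 (n_1 = 4)
R_2 = 46 (n_2 = 5)
R_3 = 67.5 (n_3 = 5)
R_4 = 44.5 (n_4 = 5)
Step 3: H = 12/(N(N+1)) * sum(R_i^2/n_i) - 3(N+1)
     = 12/(19*20) * (32^2/4 + 46^2/5 + 67.5^2/5 + 44.5^2/5) - 3*20
     = 0.031579 * 1986.5 - 60
     = 2.731579.
Step 4: Ties present; correction factor C = 1 - 42/(19^3 - 19) = 0.993860. Corrected H = 2.731579 / 0.993860 = 2.748455.
Step 5: Under H0, H ~ chi^2(3); p-value = 0.432056.
Step 6: alpha = 0.1. fail to reject H0.

H = 2.7485, df = 3, p = 0.432056, fail to reject H0.


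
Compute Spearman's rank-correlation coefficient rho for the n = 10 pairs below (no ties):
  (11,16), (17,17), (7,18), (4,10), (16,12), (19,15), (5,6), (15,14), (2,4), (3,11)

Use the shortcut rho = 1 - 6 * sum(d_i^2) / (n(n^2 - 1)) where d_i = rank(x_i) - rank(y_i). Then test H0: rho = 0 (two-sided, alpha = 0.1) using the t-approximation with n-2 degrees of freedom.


Step 1: Rank x and y separately (midranks; no ties here).
rank(x): 11->6, 17->9, 7->5, 4->3, 16->8, 19->10, 5->4, 15->7, 2->1, 3->2
rank(y): 16->8, 17->9, 18->10, 10->3, 12->5, 15->7, 6->2, 14->6, 4->1, 11->4
Step 2: d_i = R_x(i) - R_y(i); compute d_i^2.
  (6-8)^2=4, (9-9)^2=0, (5-10)^2=25, (3-3)^2=0, (8-5)^2=9, (10-7)^2=9, (4-2)^2=4, (7-6)^2=1, (1-1)^2=0, (2-4)^2=4
sum(d^2) = 56.
Step 3: rho = 1 - 6*56 / (10*(10^2 - 1)) = 1 - 336/990 = 0.660606.
Step 4: Under H0, t = rho * sqrt((n-2)/(1-rho^2)) = 2.4889 ~ t(8).
Step 5: Two-sided p-value from the t-distribution with 8 df = 0.037588.
Step 6: alpha = 0.1. reject H0.

rho = 0.6606, p = 0.037588, reject H0 at alpha = 0.1.


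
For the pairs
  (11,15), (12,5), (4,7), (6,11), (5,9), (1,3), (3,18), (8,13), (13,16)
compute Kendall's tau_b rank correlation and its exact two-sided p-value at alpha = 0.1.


Step 1: Enumerate the 36 unordered pairs (i,j) with i<j and classify each by sign(x_j-x_i) * sign(y_j-y_i).
  (1,2):dx=+1,dy=-10->D; (1,3):dx=-7,dy=-8->C; (1,4):dx=-5,dy=-4->C; (1,5):dx=-6,dy=-6->C
  (1,6):dx=-10,dy=-12->C; (1,7):dx=-8,dy=+3->D; (1,8):dx=-3,dy=-2->C; (1,9):dx=+2,dy=+1->C
  (2,3):dx=-8,dy=+2->D; (2,4):dx=-6,dy=+6->D; (2,5):dx=-7,dy=+4->D; (2,6):dx=-11,dy=-2->C
  (2,7):dx=-9,dy=+13->D; (2,8):dx=-4,dy=+8->D; (2,9):dx=+1,dy=+11->C; (3,4):dx=+2,dy=+4->C
  (3,5):dx=+1,dy=+2->C; (3,6):dx=-3,dy=-4->C; (3,7):dx=-1,dy=+11->D; (3,8):dx=+4,dy=+6->C
  (3,9):dx=+9,dy=+9->C; (4,5):dx=-1,dy=-2->C; (4,6):dx=-5,dy=-8->C; (4,7):dx=-3,dy=+7->D
  (4,8):dx=+2,dy=+2->C; (4,9):dx=+7,dy=+5->C; (5,6):dx=-4,dy=-6->C; (5,7):dx=-2,dy=+9->D
  (5,8):dx=+3,dy=+4->C; (5,9):dx=+8,dy=+7->C; (6,7):dx=+2,dy=+15->C; (6,8):dx=+7,dy=+10->C
  (6,9):dx=+12,dy=+13->C; (7,8):dx=+5,dy=-5->D; (7,9):dx=+10,dy=-2->D; (8,9):dx=+5,dy=+3->C
Step 2: C = 24, D = 12, total pairs = 36.
Step 3: tau = (C - D)/(n(n-1)/2) = (24 - 12)/36 = 0.333333.
Step 4: Exact two-sided p-value (enumerate n! = 362880 permutations of y under H0): p = 0.259518.
Step 5: alpha = 0.1. fail to reject H0.

tau_b = 0.3333 (C=24, D=12), p = 0.259518, fail to reject H0.


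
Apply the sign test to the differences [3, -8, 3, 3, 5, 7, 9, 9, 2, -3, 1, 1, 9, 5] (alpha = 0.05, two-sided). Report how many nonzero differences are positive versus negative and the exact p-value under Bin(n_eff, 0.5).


Step 1: Discard zero differences. Original n = 14; n_eff = number of nonzero differences = 14.
Nonzero differences (with sign): +3, -8, +3, +3, +5, +7, +9, +9, +2, -3, +1, +1, +9, +5
Step 2: Count signs: positive = 12, negative = 2.
Step 3: Under H0: P(positive) = 0.5, so the number of positives S ~ Bin(14, 0.5).
Step 4: Two-sided exact p-value = sum of Bin(14,0.5) probabilities at or below the observed probability = 0.012939.
Step 5: alpha = 0.05. reject H0.

n_eff = 14, pos = 12, neg = 2, p = 0.012939, reject H0.


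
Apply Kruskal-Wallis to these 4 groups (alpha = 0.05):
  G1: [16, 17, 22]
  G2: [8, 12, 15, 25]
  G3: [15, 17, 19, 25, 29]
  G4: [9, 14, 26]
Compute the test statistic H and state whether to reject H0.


Step 1: Combine all N = 15 observations and assign midranks.
sorted (value, group, rank): (8,G2,1), (9,G4,2), (12,G2,3), (14,G4,4), (15,G2,5.5), (15,G3,5.5), (16,G1,7), (17,G1,8.5), (17,G3,8.5), (19,G3,10), (22,G1,11), (25,G2,12.5), (25,G3,12.5), (26,G4,14), (29,G3,15)
Step 2: Sum ranks within each group.
R_1 = 26.5 (n_1 = 3)
R_2 = 22 (n_2 = 4)
R_3 = 51.5 (n_3 = 5)
R_4 = 20 (n_4 = 3)
Step 3: H = 12/(N(N+1)) * sum(R_i^2/n_i) - 3(N+1)
     = 12/(15*16) * (26.5^2/3 + 22^2/4 + 51.5^2/5 + 20^2/3) - 3*16
     = 0.050000 * 1018.87 - 48
     = 2.943333.
Step 4: Ties present; correction factor C = 1 - 18/(15^3 - 15) = 0.994643. Corrected H = 2.943333 / 0.994643 = 2.959186.
Step 5: Under H0, H ~ chi^2(3); p-value = 0.397961.
Step 6: alpha = 0.05. fail to reject H0.

H = 2.9592, df = 3, p = 0.397961, fail to reject H0.


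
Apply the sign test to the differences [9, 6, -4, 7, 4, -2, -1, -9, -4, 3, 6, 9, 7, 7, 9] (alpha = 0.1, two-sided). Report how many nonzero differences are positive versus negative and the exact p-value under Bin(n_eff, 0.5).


Step 1: Discard zero differences. Original n = 15; n_eff = number of nonzero differences = 15.
Nonzero differences (with sign): +9, +6, -4, +7, +4, -2, -1, -9, -4, +3, +6, +9, +7, +7, +9
Step 2: Count signs: positive = 10, negative = 5.
Step 3: Under H0: P(positive) = 0.5, so the number of positives S ~ Bin(15, 0.5).
Step 4: Two-sided exact p-value = sum of Bin(15,0.5) probabilities at or below the observed probability = 0.301758.
Step 5: alpha = 0.1. fail to reject H0.

n_eff = 15, pos = 10, neg = 5, p = 0.301758, fail to reject H0.


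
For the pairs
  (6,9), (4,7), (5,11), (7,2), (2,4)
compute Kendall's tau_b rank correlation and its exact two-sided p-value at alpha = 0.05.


Step 1: Enumerate the 10 unordered pairs (i,j) with i<j and classify each by sign(x_j-x_i) * sign(y_j-y_i).
  (1,2):dx=-2,dy=-2->C; (1,3):dx=-1,dy=+2->D; (1,4):dx=+1,dy=-7->D; (1,5):dx=-4,dy=-5->C
  (2,3):dx=+1,dy=+4->C; (2,4):dx=+3,dy=-5->D; (2,5):dx=-2,dy=-3->C; (3,4):dx=+2,dy=-9->D
  (3,5):dx=-3,dy=-7->C; (4,5):dx=-5,dy=+2->D
Step 2: C = 5, D = 5, total pairs = 10.
Step 3: tau = (C - D)/(n(n-1)/2) = (5 - 5)/10 = 0.000000.
Step 4: Exact two-sided p-value (enumerate n! = 120 permutations of y under H0): p = 1.000000.
Step 5: alpha = 0.05. fail to reject H0.

tau_b = 0.0000 (C=5, D=5), p = 1.000000, fail to reject H0.


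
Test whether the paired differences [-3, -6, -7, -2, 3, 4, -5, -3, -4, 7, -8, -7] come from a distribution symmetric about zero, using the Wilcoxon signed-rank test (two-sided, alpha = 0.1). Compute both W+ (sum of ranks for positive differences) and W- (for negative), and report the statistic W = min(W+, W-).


Step 1: Drop any zero differences (none here) and take |d_i|.
|d| = [3, 6, 7, 2, 3, 4, 5, 3, 4, 7, 8, 7]
Step 2: Midrank |d_i| (ties get averaged ranks).
ranks: |3|->3, |6|->8, |7|->10, |2|->1, |3|->3, |4|->5.5, |5|->7, |3|->3, |4|->5.5, |7|->10, |8|->12, |7|->10
Step 3: Attach original signs; sum ranks with positive sign and with negative sign.
W+ = 3 + 5.5 + 10 = 18.5
W- = 3 + 8 + 10 + 1 + 7 + 3 + 5.5 + 12 + 10 = 59.5
(Check: W+ + W- = 78 should equal n(n+1)/2 = 78.)
Step 4: Test statistic W = min(W+, W-) = 18.5.
Step 5: Ties in |d|, so use the tie-corrected normal approximation.
        E[W] = n(n+1)/4 = 12*13/4 = 39.
        Tie groups: |d|=3 (t=3), |d|=4 (t=2), |d|=7 (t=3); sum(t^3 - t) = 54.
        Var[W] = n(n+1)(2n+1)/24 - sum(t^3-t)/48 = 3900/24 - 54/48 = 161.375.
        z = (W - E[W]) / sqrt(Var[W]) = (18.5 - 39) / 12.7033 = -1.6137.
        Two-sided p = 2*Phi(z) = 0.106582.
Step 6: alpha = 0.1. fail to reject H0.

W+ = 18.5, W- = 59.5, W = min = 18.5, p = 0.106582, fail to reject H0.


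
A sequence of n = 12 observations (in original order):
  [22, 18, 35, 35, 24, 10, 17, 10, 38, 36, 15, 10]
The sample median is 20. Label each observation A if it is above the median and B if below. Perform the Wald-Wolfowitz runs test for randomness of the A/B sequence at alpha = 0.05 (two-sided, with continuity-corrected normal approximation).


Step 1: Compute median = 20; label A = above, B = below.
Labels in order: ABAAABBBAABB  (n_A = 6, n_B = 6)
Step 2: Count runs R = 6.
Step 3: Under H0 (random ordering), E[R] = 2*n_A*n_B/(n_A+n_B) + 1 = 2*6*6/12 + 1 = 7.0000.
        Var[R] = 2*n_A*n_B*(2*n_A*n_B - n_A - n_B) / ((n_A+n_B)^2 * (n_A+n_B-1)) = 4320/1584 = 2.7273.
        SD[R] = 1.6514.
Step 4: Continuity-corrected z = (R + 0.5 - E[R]) / SD[R] = (6 + 0.5 - 7.0000) / 1.6514 = -0.3028.
Step 5: Two-sided p-value via normal approximation = 2*(1 - Phi(|z|)) = 0.762069.
Step 6: alpha = 0.05. fail to reject H0.

R = 6, z = -0.3028, p = 0.762069, fail to reject H0.


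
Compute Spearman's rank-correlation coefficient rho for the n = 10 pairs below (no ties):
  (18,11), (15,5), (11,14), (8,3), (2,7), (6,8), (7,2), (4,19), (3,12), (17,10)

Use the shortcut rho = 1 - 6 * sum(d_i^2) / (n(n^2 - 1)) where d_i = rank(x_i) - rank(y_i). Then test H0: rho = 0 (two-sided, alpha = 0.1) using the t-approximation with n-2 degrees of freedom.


Step 1: Rank x and y separately (midranks; no ties here).
rank(x): 18->10, 15->8, 11->7, 8->6, 2->1, 6->4, 7->5, 4->3, 3->2, 17->9
rank(y): 11->7, 5->3, 14->9, 3->2, 7->4, 8->5, 2->1, 19->10, 12->8, 10->6
Step 2: d_i = R_x(i) - R_y(i); compute d_i^2.
  (10-7)^2=9, (8-3)^2=25, (7-9)^2=4, (6-2)^2=16, (1-4)^2=9, (4-5)^2=1, (5-1)^2=16, (3-10)^2=49, (2-8)^2=36, (9-6)^2=9
sum(d^2) = 174.
Step 3: rho = 1 - 6*174 / (10*(10^2 - 1)) = 1 - 1044/990 = -0.054545.
Step 4: Under H0, t = rho * sqrt((n-2)/(1-rho^2)) = -0.1545 ~ t(8).
Step 5: Two-sided p-value from the t-distribution with 8 df = 0.881036.
Step 6: alpha = 0.1. fail to reject H0.

rho = -0.0545, p = 0.881036, fail to reject H0 at alpha = 0.1.


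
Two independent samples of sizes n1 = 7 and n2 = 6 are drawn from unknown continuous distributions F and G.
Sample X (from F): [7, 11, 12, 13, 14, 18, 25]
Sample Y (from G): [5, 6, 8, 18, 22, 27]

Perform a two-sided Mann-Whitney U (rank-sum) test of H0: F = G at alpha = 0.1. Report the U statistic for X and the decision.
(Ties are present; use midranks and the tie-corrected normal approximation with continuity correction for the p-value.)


Step 1: Combine and sort all 13 observations; assign midranks.
sorted (value, group): (5,Y), (6,Y), (7,X), (8,Y), (11,X), (12,X), (13,X), (14,X), (18,X), (18,Y), (22,Y), (25,X), (27,Y)
ranks: 5->1, 6->2, 7->3, 8->4, 11->5, 12->6, 13->7, 14->8, 18->9.5, 18->9.5, 22->11, 25->12, 27->13
Step 2: Rank sum for X: R1 = 3 + 5 + 6 + 7 + 8 + 9.5 + 12 = 50.5.
Step 3: U_X = R1 - n1(n1+1)/2 = 50.5 - 7*8/2 = 50.5 - 28 = 22.5.
       U_Y = n1*n2 - U_X = 42 - 22.5 = 19.5.
Step 4: Ties are present, so use the tie-corrected normal approximation (with continuity correction) for the p-value.
Step 5: p-value = 0.886248; compare to alpha = 0.1. fail to reject H0.

U_X = 22.5, p = 0.886248, fail to reject H0 at alpha = 0.1.


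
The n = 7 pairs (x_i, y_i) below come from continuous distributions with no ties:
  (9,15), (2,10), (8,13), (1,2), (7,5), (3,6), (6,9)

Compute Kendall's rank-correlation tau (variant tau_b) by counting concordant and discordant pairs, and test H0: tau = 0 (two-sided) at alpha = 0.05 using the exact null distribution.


Step 1: Enumerate the 21 unordered pairs (i,j) with i<j and classify each by sign(x_j-x_i) * sign(y_j-y_i).
  (1,2):dx=-7,dy=-5->C; (1,3):dx=-1,dy=-2->C; (1,4):dx=-8,dy=-13->C; (1,5):dx=-2,dy=-10->C
  (1,6):dx=-6,dy=-9->C; (1,7):dx=-3,dy=-6->C; (2,3):dx=+6,dy=+3->C; (2,4):dx=-1,dy=-8->C
  (2,5):dx=+5,dy=-5->D; (2,6):dx=+1,dy=-4->D; (2,7):dx=+4,dy=-1->D; (3,4):dx=-7,dy=-11->C
  (3,5):dx=-1,dy=-8->C; (3,6):dx=-5,dy=-7->C; (3,7):dx=-2,dy=-4->C; (4,5):dx=+6,dy=+3->C
  (4,6):dx=+2,dy=+4->C; (4,7):dx=+5,dy=+7->C; (5,6):dx=-4,dy=+1->D; (5,7):dx=-1,dy=+4->D
  (6,7):dx=+3,dy=+3->C
Step 2: C = 16, D = 5, total pairs = 21.
Step 3: tau = (C - D)/(n(n-1)/2) = (16 - 5)/21 = 0.523810.
Step 4: Exact two-sided p-value (enumerate n! = 5040 permutations of y under H0): p = 0.136111.
Step 5: alpha = 0.05. fail to reject H0.

tau_b = 0.5238 (C=16, D=5), p = 0.136111, fail to reject H0.


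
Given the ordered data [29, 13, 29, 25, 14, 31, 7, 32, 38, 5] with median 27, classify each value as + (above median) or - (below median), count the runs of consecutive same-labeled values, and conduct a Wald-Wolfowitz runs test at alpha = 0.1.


Step 1: Compute median = 27; label A = above, B = below.
Labels in order: ABABBABAAB  (n_A = 5, n_B = 5)
Step 2: Count runs R = 8.
Step 3: Under H0 (random ordering), E[R] = 2*n_A*n_B/(n_A+n_B) + 1 = 2*5*5/10 + 1 = 6.0000.
        Var[R] = 2*n_A*n_B*(2*n_A*n_B - n_A - n_B) / ((n_A+n_B)^2 * (n_A+n_B-1)) = 2000/900 = 2.2222.
        SD[R] = 1.4907.
Step 4: Continuity-corrected z = (R - 0.5 - E[R]) / SD[R] = (8 - 0.5 - 6.0000) / 1.4907 = 1.0062.
Step 5: Two-sided p-value via normal approximation = 2*(1 - Phi(|z|)) = 0.314305.
Step 6: alpha = 0.1. fail to reject H0.

R = 8, z = 1.0062, p = 0.314305, fail to reject H0.


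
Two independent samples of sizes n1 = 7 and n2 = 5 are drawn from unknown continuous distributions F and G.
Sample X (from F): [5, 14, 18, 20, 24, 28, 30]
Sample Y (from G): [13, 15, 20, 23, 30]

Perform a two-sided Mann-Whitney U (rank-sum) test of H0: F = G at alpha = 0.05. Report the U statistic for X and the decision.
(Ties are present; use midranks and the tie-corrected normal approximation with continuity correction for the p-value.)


Step 1: Combine and sort all 12 observations; assign midranks.
sorted (value, group): (5,X), (13,Y), (14,X), (15,Y), (18,X), (20,X), (20,Y), (23,Y), (24,X), (28,X), (30,X), (30,Y)
ranks: 5->1, 13->2, 14->3, 15->4, 18->5, 20->6.5, 20->6.5, 23->8, 24->9, 28->10, 30->11.5, 30->11.5
Step 2: Rank sum for X: R1 = 1 + 3 + 5 + 6.5 + 9 + 10 + 11.5 = 46.
Step 3: U_X = R1 - n1(n1+1)/2 = 46 - 7*8/2 = 46 - 28 = 18.
       U_Y = n1*n2 - U_X = 35 - 18 = 17.
Step 4: Ties are present, so use the tie-corrected normal approximation (with continuity correction) for the p-value.
Step 5: p-value = 1.000000; compare to alpha = 0.05. fail to reject H0.

U_X = 18, p = 1.000000, fail to reject H0 at alpha = 0.05.


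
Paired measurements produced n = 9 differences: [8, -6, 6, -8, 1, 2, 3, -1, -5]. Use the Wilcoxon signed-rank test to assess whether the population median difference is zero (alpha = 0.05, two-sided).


Step 1: Drop any zero differences (none here) and take |d_i|.
|d| = [8, 6, 6, 8, 1, 2, 3, 1, 5]
Step 2: Midrank |d_i| (ties get averaged ranks).
ranks: |8|->8.5, |6|->6.5, |6|->6.5, |8|->8.5, |1|->1.5, |2|->3, |3|->4, |1|->1.5, |5|->5
Step 3: Attach original signs; sum ranks with positive sign and with negative sign.
W+ = 8.5 + 6.5 + 1.5 + 3 + 4 = 23.5
W- = 6.5 + 8.5 + 1.5 + 5 = 21.5
(Check: W+ + W- = 45 should equal n(n+1)/2 = 45.)
Step 4: Test statistic W = min(W+, W-) = 21.5.
Step 5: Ties in |d|, so use the tie-corrected normal approximation.
        E[W] = n(n+1)/4 = 9*10/4 = 22.5.
        Tie groups: |d|=1 (t=2), |d|=6 (t=2), |d|=8 (t=2); sum(t^3 - t) = 18.
        Var[W] = n(n+1)(2n+1)/24 - sum(t^3-t)/48 = 1710/24 - 18/48 = 70.875.
        z = (W - E[W]) / sqrt(Var[W]) = (21.5 - 22.5) / 8.4187 = -0.1188.
        Two-sided p = 2*Phi(z) = 0.905447.
Step 6: alpha = 0.05. fail to reject H0.

W+ = 23.5, W- = 21.5, W = min = 21.5, p = 0.905447, fail to reject H0.


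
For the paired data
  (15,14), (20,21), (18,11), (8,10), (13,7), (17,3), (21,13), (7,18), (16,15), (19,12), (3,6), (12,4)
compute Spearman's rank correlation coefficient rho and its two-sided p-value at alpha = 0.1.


Step 1: Rank x and y separately (midranks; no ties here).
rank(x): 15->6, 20->11, 18->9, 8->3, 13->5, 17->8, 21->12, 7->2, 16->7, 19->10, 3->1, 12->4
rank(y): 14->9, 21->12, 11->6, 10->5, 7->4, 3->1, 13->8, 18->11, 15->10, 12->7, 6->3, 4->2
Step 2: d_i = R_x(i) - R_y(i); compute d_i^2.
  (6-9)^2=9, (11-12)^2=1, (9-6)^2=9, (3-5)^2=4, (5-4)^2=1, (8-1)^2=49, (12-8)^2=16, (2-11)^2=81, (7-10)^2=9, (10-7)^2=9, (1-3)^2=4, (4-2)^2=4
sum(d^2) = 196.
Step 3: rho = 1 - 6*196 / (12*(12^2 - 1)) = 1 - 1176/1716 = 0.314685.
Step 4: Under H0, t = rho * sqrt((n-2)/(1-rho^2)) = 1.0484 ~ t(10).
Step 5: Two-sided p-value from the t-distribution with 10 df = 0.319139.
Step 6: alpha = 0.1. fail to reject H0.

rho = 0.3147, p = 0.319139, fail to reject H0 at alpha = 0.1.


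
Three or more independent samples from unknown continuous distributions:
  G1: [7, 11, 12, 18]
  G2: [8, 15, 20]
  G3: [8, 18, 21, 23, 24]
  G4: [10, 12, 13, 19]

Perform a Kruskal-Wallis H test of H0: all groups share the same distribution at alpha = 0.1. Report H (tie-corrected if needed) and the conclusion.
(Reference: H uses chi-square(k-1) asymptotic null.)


Step 1: Combine all N = 16 observations and assign midranks.
sorted (value, group, rank): (7,G1,1), (8,G2,2.5), (8,G3,2.5), (10,G4,4), (11,G1,5), (12,G1,6.5), (12,G4,6.5), (13,G4,8), (15,G2,9), (18,G1,10.5), (18,G3,10.5), (19,G4,12), (20,G2,13), (21,G3,14), (23,G3,15), (24,G3,16)
Step 2: Sum ranks within each group.
R_1 = 23 (n_1 = 4)
R_2 = 24.5 (n_2 = 3)
R_3 = 58 (n_3 = 5)
R_4 = 30.5 (n_4 = 4)
Step 3: H = 12/(N(N+1)) * sum(R_i^2/n_i) - 3(N+1)
     = 12/(16*17) * (23^2/4 + 24.5^2/3 + 58^2/5 + 30.5^2/4) - 3*17
     = 0.044118 * 1237.7 - 51
     = 3.604228.
Step 4: Ties present; correction factor C = 1 - 18/(16^3 - 16) = 0.995588. Corrected H = 3.604228 / 0.995588 = 3.620199.
Step 5: Under H0, H ~ chi^2(3); p-value = 0.305504.
Step 6: alpha = 0.1. fail to reject H0.

H = 3.6202, df = 3, p = 0.305504, fail to reject H0.


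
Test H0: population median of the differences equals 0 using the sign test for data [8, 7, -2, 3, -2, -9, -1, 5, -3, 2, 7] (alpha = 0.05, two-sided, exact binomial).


Step 1: Discard zero differences. Original n = 11; n_eff = number of nonzero differences = 11.
Nonzero differences (with sign): +8, +7, -2, +3, -2, -9, -1, +5, -3, +2, +7
Step 2: Count signs: positive = 6, negative = 5.
Step 3: Under H0: P(positive) = 0.5, so the number of positives S ~ Bin(11, 0.5).
Step 4: Two-sided exact p-value = sum of Bin(11,0.5) probabilities at or below the observed probability = 1.000000.
Step 5: alpha = 0.05. fail to reject H0.

n_eff = 11, pos = 6, neg = 5, p = 1.000000, fail to reject H0.


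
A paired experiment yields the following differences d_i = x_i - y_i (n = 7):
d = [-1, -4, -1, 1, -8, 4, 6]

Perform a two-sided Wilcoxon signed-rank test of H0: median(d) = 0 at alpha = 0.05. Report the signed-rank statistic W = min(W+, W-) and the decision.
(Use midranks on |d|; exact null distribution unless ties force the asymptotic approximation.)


Step 1: Drop any zero differences (none here) and take |d_i|.
|d| = [1, 4, 1, 1, 8, 4, 6]
Step 2: Midrank |d_i| (ties get averaged ranks).
ranks: |1|->2, |4|->4.5, |1|->2, |1|->2, |8|->7, |4|->4.5, |6|->6
Step 3: Attach original signs; sum ranks with positive sign and with negative sign.
W+ = 2 + 4.5 + 6 = 12.5
W- = 2 + 4.5 + 2 + 7 = 15.5
(Check: W+ + W- = 28 should equal n(n+1)/2 = 28.)
Step 4: Test statistic W = min(W+, W-) = 12.5.
Step 5: Ties in |d|, so use the tie-corrected normal approximation.
        E[W] = n(n+1)/4 = 7*8/4 = 14.
        Tie groups: |d|=1 (t=3), |d|=4 (t=2); sum(t^3 - t) = 30.
        Var[W] = n(n+1)(2n+1)/24 - sum(t^3-t)/48 = 840/24 - 30/48 = 34.375.
        z = (W - E[W]) / sqrt(Var[W]) = (12.5 - 14) / 5.8630 = -0.2558.
        Two-sided p = 2*Phi(z) = 0.798074.
Step 6: alpha = 0.05. fail to reject H0.

W+ = 12.5, W- = 15.5, W = min = 12.5, p = 0.798074, fail to reject H0.
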